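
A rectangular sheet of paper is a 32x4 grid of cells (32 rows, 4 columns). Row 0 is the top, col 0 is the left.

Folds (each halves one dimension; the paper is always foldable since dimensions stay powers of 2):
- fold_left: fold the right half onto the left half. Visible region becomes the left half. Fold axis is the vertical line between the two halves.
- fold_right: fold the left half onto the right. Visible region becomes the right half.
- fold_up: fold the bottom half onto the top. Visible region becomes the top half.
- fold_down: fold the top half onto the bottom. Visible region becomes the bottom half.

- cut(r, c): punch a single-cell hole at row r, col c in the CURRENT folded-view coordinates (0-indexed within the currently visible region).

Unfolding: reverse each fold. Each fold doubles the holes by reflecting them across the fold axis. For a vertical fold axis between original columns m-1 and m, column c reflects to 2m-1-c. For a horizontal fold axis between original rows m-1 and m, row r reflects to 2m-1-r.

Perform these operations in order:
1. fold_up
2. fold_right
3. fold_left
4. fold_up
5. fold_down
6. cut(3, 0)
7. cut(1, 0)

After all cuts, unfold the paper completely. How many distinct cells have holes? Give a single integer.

Answer: 64

Derivation:
Op 1 fold_up: fold axis h@16; visible region now rows[0,16) x cols[0,4) = 16x4
Op 2 fold_right: fold axis v@2; visible region now rows[0,16) x cols[2,4) = 16x2
Op 3 fold_left: fold axis v@3; visible region now rows[0,16) x cols[2,3) = 16x1
Op 4 fold_up: fold axis h@8; visible region now rows[0,8) x cols[2,3) = 8x1
Op 5 fold_down: fold axis h@4; visible region now rows[4,8) x cols[2,3) = 4x1
Op 6 cut(3, 0): punch at orig (7,2); cuts so far [(7, 2)]; region rows[4,8) x cols[2,3) = 4x1
Op 7 cut(1, 0): punch at orig (5,2); cuts so far [(5, 2), (7, 2)]; region rows[4,8) x cols[2,3) = 4x1
Unfold 1 (reflect across h@4): 4 holes -> [(0, 2), (2, 2), (5, 2), (7, 2)]
Unfold 2 (reflect across h@8): 8 holes -> [(0, 2), (2, 2), (5, 2), (7, 2), (8, 2), (10, 2), (13, 2), (15, 2)]
Unfold 3 (reflect across v@3): 16 holes -> [(0, 2), (0, 3), (2, 2), (2, 3), (5, 2), (5, 3), (7, 2), (7, 3), (8, 2), (8, 3), (10, 2), (10, 3), (13, 2), (13, 3), (15, 2), (15, 3)]
Unfold 4 (reflect across v@2): 32 holes -> [(0, 0), (0, 1), (0, 2), (0, 3), (2, 0), (2, 1), (2, 2), (2, 3), (5, 0), (5, 1), (5, 2), (5, 3), (7, 0), (7, 1), (7, 2), (7, 3), (8, 0), (8, 1), (8, 2), (8, 3), (10, 0), (10, 1), (10, 2), (10, 3), (13, 0), (13, 1), (13, 2), (13, 3), (15, 0), (15, 1), (15, 2), (15, 3)]
Unfold 5 (reflect across h@16): 64 holes -> [(0, 0), (0, 1), (0, 2), (0, 3), (2, 0), (2, 1), (2, 2), (2, 3), (5, 0), (5, 1), (5, 2), (5, 3), (7, 0), (7, 1), (7, 2), (7, 3), (8, 0), (8, 1), (8, 2), (8, 3), (10, 0), (10, 1), (10, 2), (10, 3), (13, 0), (13, 1), (13, 2), (13, 3), (15, 0), (15, 1), (15, 2), (15, 3), (16, 0), (16, 1), (16, 2), (16, 3), (18, 0), (18, 1), (18, 2), (18, 3), (21, 0), (21, 1), (21, 2), (21, 3), (23, 0), (23, 1), (23, 2), (23, 3), (24, 0), (24, 1), (24, 2), (24, 3), (26, 0), (26, 1), (26, 2), (26, 3), (29, 0), (29, 1), (29, 2), (29, 3), (31, 0), (31, 1), (31, 2), (31, 3)]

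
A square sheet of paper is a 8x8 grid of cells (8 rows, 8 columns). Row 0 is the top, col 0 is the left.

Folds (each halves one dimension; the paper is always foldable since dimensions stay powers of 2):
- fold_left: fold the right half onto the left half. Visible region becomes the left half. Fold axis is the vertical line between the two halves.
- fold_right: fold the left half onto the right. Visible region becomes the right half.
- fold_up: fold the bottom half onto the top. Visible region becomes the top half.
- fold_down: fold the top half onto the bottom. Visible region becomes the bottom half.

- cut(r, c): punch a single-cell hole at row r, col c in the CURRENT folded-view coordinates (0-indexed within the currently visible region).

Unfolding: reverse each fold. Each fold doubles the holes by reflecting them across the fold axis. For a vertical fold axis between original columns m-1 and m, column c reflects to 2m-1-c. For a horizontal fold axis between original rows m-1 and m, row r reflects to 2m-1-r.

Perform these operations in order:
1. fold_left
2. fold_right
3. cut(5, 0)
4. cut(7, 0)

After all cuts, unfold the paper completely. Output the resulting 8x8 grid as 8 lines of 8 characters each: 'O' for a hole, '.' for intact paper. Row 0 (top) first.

Answer: ........
........
........
........
........
.OO..OO.
........
.OO..OO.

Derivation:
Op 1 fold_left: fold axis v@4; visible region now rows[0,8) x cols[0,4) = 8x4
Op 2 fold_right: fold axis v@2; visible region now rows[0,8) x cols[2,4) = 8x2
Op 3 cut(5, 0): punch at orig (5,2); cuts so far [(5, 2)]; region rows[0,8) x cols[2,4) = 8x2
Op 4 cut(7, 0): punch at orig (7,2); cuts so far [(5, 2), (7, 2)]; region rows[0,8) x cols[2,4) = 8x2
Unfold 1 (reflect across v@2): 4 holes -> [(5, 1), (5, 2), (7, 1), (7, 2)]
Unfold 2 (reflect across v@4): 8 holes -> [(5, 1), (5, 2), (5, 5), (5, 6), (7, 1), (7, 2), (7, 5), (7, 6)]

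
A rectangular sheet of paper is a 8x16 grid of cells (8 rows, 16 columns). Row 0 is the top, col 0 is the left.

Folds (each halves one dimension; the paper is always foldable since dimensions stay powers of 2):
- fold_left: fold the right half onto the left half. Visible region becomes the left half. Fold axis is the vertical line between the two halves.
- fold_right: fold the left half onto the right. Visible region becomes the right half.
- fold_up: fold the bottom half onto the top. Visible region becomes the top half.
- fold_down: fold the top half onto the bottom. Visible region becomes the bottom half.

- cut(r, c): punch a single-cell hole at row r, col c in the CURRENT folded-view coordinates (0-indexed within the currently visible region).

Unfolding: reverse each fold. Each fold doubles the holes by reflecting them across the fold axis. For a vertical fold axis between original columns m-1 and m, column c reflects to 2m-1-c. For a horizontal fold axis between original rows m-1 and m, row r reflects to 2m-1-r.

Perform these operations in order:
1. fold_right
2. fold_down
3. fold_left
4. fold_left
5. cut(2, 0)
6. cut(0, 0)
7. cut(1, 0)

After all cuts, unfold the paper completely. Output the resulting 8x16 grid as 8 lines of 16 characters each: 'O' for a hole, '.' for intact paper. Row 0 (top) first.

Answer: ................
O..OO..OO..OO..O
O..OO..OO..OO..O
O..OO..OO..OO..O
O..OO..OO..OO..O
O..OO..OO..OO..O
O..OO..OO..OO..O
................

Derivation:
Op 1 fold_right: fold axis v@8; visible region now rows[0,8) x cols[8,16) = 8x8
Op 2 fold_down: fold axis h@4; visible region now rows[4,8) x cols[8,16) = 4x8
Op 3 fold_left: fold axis v@12; visible region now rows[4,8) x cols[8,12) = 4x4
Op 4 fold_left: fold axis v@10; visible region now rows[4,8) x cols[8,10) = 4x2
Op 5 cut(2, 0): punch at orig (6,8); cuts so far [(6, 8)]; region rows[4,8) x cols[8,10) = 4x2
Op 6 cut(0, 0): punch at orig (4,8); cuts so far [(4, 8), (6, 8)]; region rows[4,8) x cols[8,10) = 4x2
Op 7 cut(1, 0): punch at orig (5,8); cuts so far [(4, 8), (5, 8), (6, 8)]; region rows[4,8) x cols[8,10) = 4x2
Unfold 1 (reflect across v@10): 6 holes -> [(4, 8), (4, 11), (5, 8), (5, 11), (6, 8), (6, 11)]
Unfold 2 (reflect across v@12): 12 holes -> [(4, 8), (4, 11), (4, 12), (4, 15), (5, 8), (5, 11), (5, 12), (5, 15), (6, 8), (6, 11), (6, 12), (6, 15)]
Unfold 3 (reflect across h@4): 24 holes -> [(1, 8), (1, 11), (1, 12), (1, 15), (2, 8), (2, 11), (2, 12), (2, 15), (3, 8), (3, 11), (3, 12), (3, 15), (4, 8), (4, 11), (4, 12), (4, 15), (5, 8), (5, 11), (5, 12), (5, 15), (6, 8), (6, 11), (6, 12), (6, 15)]
Unfold 4 (reflect across v@8): 48 holes -> [(1, 0), (1, 3), (1, 4), (1, 7), (1, 8), (1, 11), (1, 12), (1, 15), (2, 0), (2, 3), (2, 4), (2, 7), (2, 8), (2, 11), (2, 12), (2, 15), (3, 0), (3, 3), (3, 4), (3, 7), (3, 8), (3, 11), (3, 12), (3, 15), (4, 0), (4, 3), (4, 4), (4, 7), (4, 8), (4, 11), (4, 12), (4, 15), (5, 0), (5, 3), (5, 4), (5, 7), (5, 8), (5, 11), (5, 12), (5, 15), (6, 0), (6, 3), (6, 4), (6, 7), (6, 8), (6, 11), (6, 12), (6, 15)]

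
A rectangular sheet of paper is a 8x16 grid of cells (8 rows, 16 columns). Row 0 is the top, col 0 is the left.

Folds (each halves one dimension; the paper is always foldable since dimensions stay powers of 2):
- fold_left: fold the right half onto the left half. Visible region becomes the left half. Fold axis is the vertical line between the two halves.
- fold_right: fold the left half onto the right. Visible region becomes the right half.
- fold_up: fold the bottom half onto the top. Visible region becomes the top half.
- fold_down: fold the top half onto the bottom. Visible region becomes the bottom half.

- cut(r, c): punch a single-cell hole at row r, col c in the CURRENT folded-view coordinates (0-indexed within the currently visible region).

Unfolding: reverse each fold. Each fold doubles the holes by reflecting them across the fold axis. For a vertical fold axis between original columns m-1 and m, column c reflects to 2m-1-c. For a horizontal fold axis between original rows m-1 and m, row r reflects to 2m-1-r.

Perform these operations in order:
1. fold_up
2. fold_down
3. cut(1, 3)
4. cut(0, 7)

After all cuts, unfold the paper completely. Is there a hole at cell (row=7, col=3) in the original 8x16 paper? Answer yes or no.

Answer: yes

Derivation:
Op 1 fold_up: fold axis h@4; visible region now rows[0,4) x cols[0,16) = 4x16
Op 2 fold_down: fold axis h@2; visible region now rows[2,4) x cols[0,16) = 2x16
Op 3 cut(1, 3): punch at orig (3,3); cuts so far [(3, 3)]; region rows[2,4) x cols[0,16) = 2x16
Op 4 cut(0, 7): punch at orig (2,7); cuts so far [(2, 7), (3, 3)]; region rows[2,4) x cols[0,16) = 2x16
Unfold 1 (reflect across h@2): 4 holes -> [(0, 3), (1, 7), (2, 7), (3, 3)]
Unfold 2 (reflect across h@4): 8 holes -> [(0, 3), (1, 7), (2, 7), (3, 3), (4, 3), (5, 7), (6, 7), (7, 3)]
Holes: [(0, 3), (1, 7), (2, 7), (3, 3), (4, 3), (5, 7), (6, 7), (7, 3)]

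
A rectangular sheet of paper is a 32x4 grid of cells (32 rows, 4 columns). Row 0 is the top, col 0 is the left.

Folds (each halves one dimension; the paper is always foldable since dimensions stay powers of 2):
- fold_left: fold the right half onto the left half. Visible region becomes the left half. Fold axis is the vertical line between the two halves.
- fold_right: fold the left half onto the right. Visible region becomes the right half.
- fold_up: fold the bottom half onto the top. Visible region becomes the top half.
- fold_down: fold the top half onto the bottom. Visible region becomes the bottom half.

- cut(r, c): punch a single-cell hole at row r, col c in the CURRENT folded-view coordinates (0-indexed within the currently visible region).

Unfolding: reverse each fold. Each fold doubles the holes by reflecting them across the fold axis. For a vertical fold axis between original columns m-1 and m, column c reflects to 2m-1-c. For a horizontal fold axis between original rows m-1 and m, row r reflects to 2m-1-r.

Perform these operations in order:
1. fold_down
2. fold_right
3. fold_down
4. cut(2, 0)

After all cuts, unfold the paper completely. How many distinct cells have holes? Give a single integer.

Op 1 fold_down: fold axis h@16; visible region now rows[16,32) x cols[0,4) = 16x4
Op 2 fold_right: fold axis v@2; visible region now rows[16,32) x cols[2,4) = 16x2
Op 3 fold_down: fold axis h@24; visible region now rows[24,32) x cols[2,4) = 8x2
Op 4 cut(2, 0): punch at orig (26,2); cuts so far [(26, 2)]; region rows[24,32) x cols[2,4) = 8x2
Unfold 1 (reflect across h@24): 2 holes -> [(21, 2), (26, 2)]
Unfold 2 (reflect across v@2): 4 holes -> [(21, 1), (21, 2), (26, 1), (26, 2)]
Unfold 3 (reflect across h@16): 8 holes -> [(5, 1), (5, 2), (10, 1), (10, 2), (21, 1), (21, 2), (26, 1), (26, 2)]

Answer: 8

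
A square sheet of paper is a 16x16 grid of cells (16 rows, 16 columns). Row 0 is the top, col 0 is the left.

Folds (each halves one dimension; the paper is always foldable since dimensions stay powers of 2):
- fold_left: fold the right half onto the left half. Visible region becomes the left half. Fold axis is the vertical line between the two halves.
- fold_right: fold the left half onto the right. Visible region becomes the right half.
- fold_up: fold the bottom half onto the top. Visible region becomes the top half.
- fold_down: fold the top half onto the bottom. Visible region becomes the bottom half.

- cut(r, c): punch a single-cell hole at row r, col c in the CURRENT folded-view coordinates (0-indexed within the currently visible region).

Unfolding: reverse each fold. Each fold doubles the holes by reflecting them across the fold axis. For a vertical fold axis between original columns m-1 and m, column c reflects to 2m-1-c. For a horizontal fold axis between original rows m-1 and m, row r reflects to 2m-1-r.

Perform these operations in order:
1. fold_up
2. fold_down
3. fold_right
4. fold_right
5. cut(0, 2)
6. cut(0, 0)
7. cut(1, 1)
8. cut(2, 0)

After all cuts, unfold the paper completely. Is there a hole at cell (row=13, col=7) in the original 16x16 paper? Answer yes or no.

Answer: no

Derivation:
Op 1 fold_up: fold axis h@8; visible region now rows[0,8) x cols[0,16) = 8x16
Op 2 fold_down: fold axis h@4; visible region now rows[4,8) x cols[0,16) = 4x16
Op 3 fold_right: fold axis v@8; visible region now rows[4,8) x cols[8,16) = 4x8
Op 4 fold_right: fold axis v@12; visible region now rows[4,8) x cols[12,16) = 4x4
Op 5 cut(0, 2): punch at orig (4,14); cuts so far [(4, 14)]; region rows[4,8) x cols[12,16) = 4x4
Op 6 cut(0, 0): punch at orig (4,12); cuts so far [(4, 12), (4, 14)]; region rows[4,8) x cols[12,16) = 4x4
Op 7 cut(1, 1): punch at orig (5,13); cuts so far [(4, 12), (4, 14), (5, 13)]; region rows[4,8) x cols[12,16) = 4x4
Op 8 cut(2, 0): punch at orig (6,12); cuts so far [(4, 12), (4, 14), (5, 13), (6, 12)]; region rows[4,8) x cols[12,16) = 4x4
Unfold 1 (reflect across v@12): 8 holes -> [(4, 9), (4, 11), (4, 12), (4, 14), (5, 10), (5, 13), (6, 11), (6, 12)]
Unfold 2 (reflect across v@8): 16 holes -> [(4, 1), (4, 3), (4, 4), (4, 6), (4, 9), (4, 11), (4, 12), (4, 14), (5, 2), (5, 5), (5, 10), (5, 13), (6, 3), (6, 4), (6, 11), (6, 12)]
Unfold 3 (reflect across h@4): 32 holes -> [(1, 3), (1, 4), (1, 11), (1, 12), (2, 2), (2, 5), (2, 10), (2, 13), (3, 1), (3, 3), (3, 4), (3, 6), (3, 9), (3, 11), (3, 12), (3, 14), (4, 1), (4, 3), (4, 4), (4, 6), (4, 9), (4, 11), (4, 12), (4, 14), (5, 2), (5, 5), (5, 10), (5, 13), (6, 3), (6, 4), (6, 11), (6, 12)]
Unfold 4 (reflect across h@8): 64 holes -> [(1, 3), (1, 4), (1, 11), (1, 12), (2, 2), (2, 5), (2, 10), (2, 13), (3, 1), (3, 3), (3, 4), (3, 6), (3, 9), (3, 11), (3, 12), (3, 14), (4, 1), (4, 3), (4, 4), (4, 6), (4, 9), (4, 11), (4, 12), (4, 14), (5, 2), (5, 5), (5, 10), (5, 13), (6, 3), (6, 4), (6, 11), (6, 12), (9, 3), (9, 4), (9, 11), (9, 12), (10, 2), (10, 5), (10, 10), (10, 13), (11, 1), (11, 3), (11, 4), (11, 6), (11, 9), (11, 11), (11, 12), (11, 14), (12, 1), (12, 3), (12, 4), (12, 6), (12, 9), (12, 11), (12, 12), (12, 14), (13, 2), (13, 5), (13, 10), (13, 13), (14, 3), (14, 4), (14, 11), (14, 12)]
Holes: [(1, 3), (1, 4), (1, 11), (1, 12), (2, 2), (2, 5), (2, 10), (2, 13), (3, 1), (3, 3), (3, 4), (3, 6), (3, 9), (3, 11), (3, 12), (3, 14), (4, 1), (4, 3), (4, 4), (4, 6), (4, 9), (4, 11), (4, 12), (4, 14), (5, 2), (5, 5), (5, 10), (5, 13), (6, 3), (6, 4), (6, 11), (6, 12), (9, 3), (9, 4), (9, 11), (9, 12), (10, 2), (10, 5), (10, 10), (10, 13), (11, 1), (11, 3), (11, 4), (11, 6), (11, 9), (11, 11), (11, 12), (11, 14), (12, 1), (12, 3), (12, 4), (12, 6), (12, 9), (12, 11), (12, 12), (12, 14), (13, 2), (13, 5), (13, 10), (13, 13), (14, 3), (14, 4), (14, 11), (14, 12)]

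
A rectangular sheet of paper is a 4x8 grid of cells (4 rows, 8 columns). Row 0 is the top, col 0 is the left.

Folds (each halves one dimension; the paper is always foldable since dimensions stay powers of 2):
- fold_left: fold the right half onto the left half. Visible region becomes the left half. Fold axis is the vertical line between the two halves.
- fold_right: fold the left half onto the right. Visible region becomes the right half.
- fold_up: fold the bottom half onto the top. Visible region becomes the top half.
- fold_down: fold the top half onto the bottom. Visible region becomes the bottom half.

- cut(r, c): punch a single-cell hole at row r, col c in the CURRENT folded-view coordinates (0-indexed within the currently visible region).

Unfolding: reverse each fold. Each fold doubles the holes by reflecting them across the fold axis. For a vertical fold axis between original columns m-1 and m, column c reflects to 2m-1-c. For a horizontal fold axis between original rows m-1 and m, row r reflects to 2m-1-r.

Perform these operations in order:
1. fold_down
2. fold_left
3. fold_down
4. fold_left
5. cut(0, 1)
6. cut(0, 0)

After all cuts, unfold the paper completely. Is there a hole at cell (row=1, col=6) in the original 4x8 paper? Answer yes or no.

Answer: yes

Derivation:
Op 1 fold_down: fold axis h@2; visible region now rows[2,4) x cols[0,8) = 2x8
Op 2 fold_left: fold axis v@4; visible region now rows[2,4) x cols[0,4) = 2x4
Op 3 fold_down: fold axis h@3; visible region now rows[3,4) x cols[0,4) = 1x4
Op 4 fold_left: fold axis v@2; visible region now rows[3,4) x cols[0,2) = 1x2
Op 5 cut(0, 1): punch at orig (3,1); cuts so far [(3, 1)]; region rows[3,4) x cols[0,2) = 1x2
Op 6 cut(0, 0): punch at orig (3,0); cuts so far [(3, 0), (3, 1)]; region rows[3,4) x cols[0,2) = 1x2
Unfold 1 (reflect across v@2): 4 holes -> [(3, 0), (3, 1), (3, 2), (3, 3)]
Unfold 2 (reflect across h@3): 8 holes -> [(2, 0), (2, 1), (2, 2), (2, 3), (3, 0), (3, 1), (3, 2), (3, 3)]
Unfold 3 (reflect across v@4): 16 holes -> [(2, 0), (2, 1), (2, 2), (2, 3), (2, 4), (2, 5), (2, 6), (2, 7), (3, 0), (3, 1), (3, 2), (3, 3), (3, 4), (3, 5), (3, 6), (3, 7)]
Unfold 4 (reflect across h@2): 32 holes -> [(0, 0), (0, 1), (0, 2), (0, 3), (0, 4), (0, 5), (0, 6), (0, 7), (1, 0), (1, 1), (1, 2), (1, 3), (1, 4), (1, 5), (1, 6), (1, 7), (2, 0), (2, 1), (2, 2), (2, 3), (2, 4), (2, 5), (2, 6), (2, 7), (3, 0), (3, 1), (3, 2), (3, 3), (3, 4), (3, 5), (3, 6), (3, 7)]
Holes: [(0, 0), (0, 1), (0, 2), (0, 3), (0, 4), (0, 5), (0, 6), (0, 7), (1, 0), (1, 1), (1, 2), (1, 3), (1, 4), (1, 5), (1, 6), (1, 7), (2, 0), (2, 1), (2, 2), (2, 3), (2, 4), (2, 5), (2, 6), (2, 7), (3, 0), (3, 1), (3, 2), (3, 3), (3, 4), (3, 5), (3, 6), (3, 7)]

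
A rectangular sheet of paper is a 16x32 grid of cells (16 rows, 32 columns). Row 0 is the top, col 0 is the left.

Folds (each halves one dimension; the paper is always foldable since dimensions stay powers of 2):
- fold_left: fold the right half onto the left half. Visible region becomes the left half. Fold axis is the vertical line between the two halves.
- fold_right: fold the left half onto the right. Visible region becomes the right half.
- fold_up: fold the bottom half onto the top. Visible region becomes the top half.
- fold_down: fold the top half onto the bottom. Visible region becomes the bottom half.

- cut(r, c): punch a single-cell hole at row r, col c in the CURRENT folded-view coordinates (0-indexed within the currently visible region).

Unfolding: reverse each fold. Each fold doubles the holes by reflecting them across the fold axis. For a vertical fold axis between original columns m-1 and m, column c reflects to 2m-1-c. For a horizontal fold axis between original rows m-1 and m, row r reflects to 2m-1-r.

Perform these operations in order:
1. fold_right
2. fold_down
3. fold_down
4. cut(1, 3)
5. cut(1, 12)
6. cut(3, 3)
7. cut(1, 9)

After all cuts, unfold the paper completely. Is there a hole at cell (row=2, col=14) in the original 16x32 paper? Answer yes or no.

Op 1 fold_right: fold axis v@16; visible region now rows[0,16) x cols[16,32) = 16x16
Op 2 fold_down: fold axis h@8; visible region now rows[8,16) x cols[16,32) = 8x16
Op 3 fold_down: fold axis h@12; visible region now rows[12,16) x cols[16,32) = 4x16
Op 4 cut(1, 3): punch at orig (13,19); cuts so far [(13, 19)]; region rows[12,16) x cols[16,32) = 4x16
Op 5 cut(1, 12): punch at orig (13,28); cuts so far [(13, 19), (13, 28)]; region rows[12,16) x cols[16,32) = 4x16
Op 6 cut(3, 3): punch at orig (15,19); cuts so far [(13, 19), (13, 28), (15, 19)]; region rows[12,16) x cols[16,32) = 4x16
Op 7 cut(1, 9): punch at orig (13,25); cuts so far [(13, 19), (13, 25), (13, 28), (15, 19)]; region rows[12,16) x cols[16,32) = 4x16
Unfold 1 (reflect across h@12): 8 holes -> [(8, 19), (10, 19), (10, 25), (10, 28), (13, 19), (13, 25), (13, 28), (15, 19)]
Unfold 2 (reflect across h@8): 16 holes -> [(0, 19), (2, 19), (2, 25), (2, 28), (5, 19), (5, 25), (5, 28), (7, 19), (8, 19), (10, 19), (10, 25), (10, 28), (13, 19), (13, 25), (13, 28), (15, 19)]
Unfold 3 (reflect across v@16): 32 holes -> [(0, 12), (0, 19), (2, 3), (2, 6), (2, 12), (2, 19), (2, 25), (2, 28), (5, 3), (5, 6), (5, 12), (5, 19), (5, 25), (5, 28), (7, 12), (7, 19), (8, 12), (8, 19), (10, 3), (10, 6), (10, 12), (10, 19), (10, 25), (10, 28), (13, 3), (13, 6), (13, 12), (13, 19), (13, 25), (13, 28), (15, 12), (15, 19)]
Holes: [(0, 12), (0, 19), (2, 3), (2, 6), (2, 12), (2, 19), (2, 25), (2, 28), (5, 3), (5, 6), (5, 12), (5, 19), (5, 25), (5, 28), (7, 12), (7, 19), (8, 12), (8, 19), (10, 3), (10, 6), (10, 12), (10, 19), (10, 25), (10, 28), (13, 3), (13, 6), (13, 12), (13, 19), (13, 25), (13, 28), (15, 12), (15, 19)]

Answer: no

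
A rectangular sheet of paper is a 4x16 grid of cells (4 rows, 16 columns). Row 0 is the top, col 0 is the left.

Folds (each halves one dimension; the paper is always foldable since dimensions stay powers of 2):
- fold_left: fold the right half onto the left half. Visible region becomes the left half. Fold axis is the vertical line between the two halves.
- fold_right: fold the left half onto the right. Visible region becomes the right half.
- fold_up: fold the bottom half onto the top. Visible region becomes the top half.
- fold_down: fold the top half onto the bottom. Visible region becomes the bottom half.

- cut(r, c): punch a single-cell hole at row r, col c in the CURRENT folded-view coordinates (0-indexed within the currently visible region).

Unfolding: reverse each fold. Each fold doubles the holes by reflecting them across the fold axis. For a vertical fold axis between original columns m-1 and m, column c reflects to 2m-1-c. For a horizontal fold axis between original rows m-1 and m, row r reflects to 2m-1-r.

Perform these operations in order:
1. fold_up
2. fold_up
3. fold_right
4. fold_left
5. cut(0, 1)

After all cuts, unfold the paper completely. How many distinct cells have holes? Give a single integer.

Op 1 fold_up: fold axis h@2; visible region now rows[0,2) x cols[0,16) = 2x16
Op 2 fold_up: fold axis h@1; visible region now rows[0,1) x cols[0,16) = 1x16
Op 3 fold_right: fold axis v@8; visible region now rows[0,1) x cols[8,16) = 1x8
Op 4 fold_left: fold axis v@12; visible region now rows[0,1) x cols[8,12) = 1x4
Op 5 cut(0, 1): punch at orig (0,9); cuts so far [(0, 9)]; region rows[0,1) x cols[8,12) = 1x4
Unfold 1 (reflect across v@12): 2 holes -> [(0, 9), (0, 14)]
Unfold 2 (reflect across v@8): 4 holes -> [(0, 1), (0, 6), (0, 9), (0, 14)]
Unfold 3 (reflect across h@1): 8 holes -> [(0, 1), (0, 6), (0, 9), (0, 14), (1, 1), (1, 6), (1, 9), (1, 14)]
Unfold 4 (reflect across h@2): 16 holes -> [(0, 1), (0, 6), (0, 9), (0, 14), (1, 1), (1, 6), (1, 9), (1, 14), (2, 1), (2, 6), (2, 9), (2, 14), (3, 1), (3, 6), (3, 9), (3, 14)]

Answer: 16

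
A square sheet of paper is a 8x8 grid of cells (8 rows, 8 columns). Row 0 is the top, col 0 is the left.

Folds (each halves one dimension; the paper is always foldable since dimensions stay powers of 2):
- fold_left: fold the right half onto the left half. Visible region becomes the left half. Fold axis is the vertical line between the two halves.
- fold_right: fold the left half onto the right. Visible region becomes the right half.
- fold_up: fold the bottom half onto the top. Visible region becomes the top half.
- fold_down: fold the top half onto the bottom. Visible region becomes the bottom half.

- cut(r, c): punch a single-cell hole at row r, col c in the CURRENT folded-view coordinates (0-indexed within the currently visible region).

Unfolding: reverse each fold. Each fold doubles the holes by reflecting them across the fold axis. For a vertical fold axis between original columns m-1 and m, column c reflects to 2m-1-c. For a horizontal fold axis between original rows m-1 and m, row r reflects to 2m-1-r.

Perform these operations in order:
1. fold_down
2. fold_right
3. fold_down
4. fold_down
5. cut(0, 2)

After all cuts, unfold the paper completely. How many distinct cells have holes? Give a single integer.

Op 1 fold_down: fold axis h@4; visible region now rows[4,8) x cols[0,8) = 4x8
Op 2 fold_right: fold axis v@4; visible region now rows[4,8) x cols[4,8) = 4x4
Op 3 fold_down: fold axis h@6; visible region now rows[6,8) x cols[4,8) = 2x4
Op 4 fold_down: fold axis h@7; visible region now rows[7,8) x cols[4,8) = 1x4
Op 5 cut(0, 2): punch at orig (7,6); cuts so far [(7, 6)]; region rows[7,8) x cols[4,8) = 1x4
Unfold 1 (reflect across h@7): 2 holes -> [(6, 6), (7, 6)]
Unfold 2 (reflect across h@6): 4 holes -> [(4, 6), (5, 6), (6, 6), (7, 6)]
Unfold 3 (reflect across v@4): 8 holes -> [(4, 1), (4, 6), (5, 1), (5, 6), (6, 1), (6, 6), (7, 1), (7, 6)]
Unfold 4 (reflect across h@4): 16 holes -> [(0, 1), (0, 6), (1, 1), (1, 6), (2, 1), (2, 6), (3, 1), (3, 6), (4, 1), (4, 6), (5, 1), (5, 6), (6, 1), (6, 6), (7, 1), (7, 6)]

Answer: 16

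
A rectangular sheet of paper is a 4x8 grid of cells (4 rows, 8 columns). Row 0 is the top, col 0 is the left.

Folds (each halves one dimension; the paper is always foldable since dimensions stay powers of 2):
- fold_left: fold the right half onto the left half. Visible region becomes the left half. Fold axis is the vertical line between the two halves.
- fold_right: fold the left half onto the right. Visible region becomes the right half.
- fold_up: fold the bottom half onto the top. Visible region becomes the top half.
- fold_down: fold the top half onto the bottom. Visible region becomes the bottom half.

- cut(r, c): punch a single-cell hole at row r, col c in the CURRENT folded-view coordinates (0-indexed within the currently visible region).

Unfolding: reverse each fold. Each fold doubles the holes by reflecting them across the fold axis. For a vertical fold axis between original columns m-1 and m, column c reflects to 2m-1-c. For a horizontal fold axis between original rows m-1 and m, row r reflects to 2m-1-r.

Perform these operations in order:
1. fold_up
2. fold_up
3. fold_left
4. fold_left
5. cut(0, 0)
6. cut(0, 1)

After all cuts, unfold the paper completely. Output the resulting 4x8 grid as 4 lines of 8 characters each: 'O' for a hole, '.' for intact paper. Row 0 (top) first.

Answer: OOOOOOOO
OOOOOOOO
OOOOOOOO
OOOOOOOO

Derivation:
Op 1 fold_up: fold axis h@2; visible region now rows[0,2) x cols[0,8) = 2x8
Op 2 fold_up: fold axis h@1; visible region now rows[0,1) x cols[0,8) = 1x8
Op 3 fold_left: fold axis v@4; visible region now rows[0,1) x cols[0,4) = 1x4
Op 4 fold_left: fold axis v@2; visible region now rows[0,1) x cols[0,2) = 1x2
Op 5 cut(0, 0): punch at orig (0,0); cuts so far [(0, 0)]; region rows[0,1) x cols[0,2) = 1x2
Op 6 cut(0, 1): punch at orig (0,1); cuts so far [(0, 0), (0, 1)]; region rows[0,1) x cols[0,2) = 1x2
Unfold 1 (reflect across v@2): 4 holes -> [(0, 0), (0, 1), (0, 2), (0, 3)]
Unfold 2 (reflect across v@4): 8 holes -> [(0, 0), (0, 1), (0, 2), (0, 3), (0, 4), (0, 5), (0, 6), (0, 7)]
Unfold 3 (reflect across h@1): 16 holes -> [(0, 0), (0, 1), (0, 2), (0, 3), (0, 4), (0, 5), (0, 6), (0, 7), (1, 0), (1, 1), (1, 2), (1, 3), (1, 4), (1, 5), (1, 6), (1, 7)]
Unfold 4 (reflect across h@2): 32 holes -> [(0, 0), (0, 1), (0, 2), (0, 3), (0, 4), (0, 5), (0, 6), (0, 7), (1, 0), (1, 1), (1, 2), (1, 3), (1, 4), (1, 5), (1, 6), (1, 7), (2, 0), (2, 1), (2, 2), (2, 3), (2, 4), (2, 5), (2, 6), (2, 7), (3, 0), (3, 1), (3, 2), (3, 3), (3, 4), (3, 5), (3, 6), (3, 7)]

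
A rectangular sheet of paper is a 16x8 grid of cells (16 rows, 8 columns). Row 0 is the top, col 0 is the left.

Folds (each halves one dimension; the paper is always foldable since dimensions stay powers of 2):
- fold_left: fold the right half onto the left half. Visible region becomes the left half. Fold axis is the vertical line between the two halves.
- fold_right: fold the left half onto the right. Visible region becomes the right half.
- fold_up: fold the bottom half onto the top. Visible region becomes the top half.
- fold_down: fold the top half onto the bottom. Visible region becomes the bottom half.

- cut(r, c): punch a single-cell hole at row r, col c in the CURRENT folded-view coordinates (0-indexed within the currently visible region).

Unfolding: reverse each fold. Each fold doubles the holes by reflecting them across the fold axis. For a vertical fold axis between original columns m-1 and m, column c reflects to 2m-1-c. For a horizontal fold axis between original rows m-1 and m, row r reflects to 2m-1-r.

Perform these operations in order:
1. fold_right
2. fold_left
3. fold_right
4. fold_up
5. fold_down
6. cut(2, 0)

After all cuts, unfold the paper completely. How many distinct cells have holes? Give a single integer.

Answer: 32

Derivation:
Op 1 fold_right: fold axis v@4; visible region now rows[0,16) x cols[4,8) = 16x4
Op 2 fold_left: fold axis v@6; visible region now rows[0,16) x cols[4,6) = 16x2
Op 3 fold_right: fold axis v@5; visible region now rows[0,16) x cols[5,6) = 16x1
Op 4 fold_up: fold axis h@8; visible region now rows[0,8) x cols[5,6) = 8x1
Op 5 fold_down: fold axis h@4; visible region now rows[4,8) x cols[5,6) = 4x1
Op 6 cut(2, 0): punch at orig (6,5); cuts so far [(6, 5)]; region rows[4,8) x cols[5,6) = 4x1
Unfold 1 (reflect across h@4): 2 holes -> [(1, 5), (6, 5)]
Unfold 2 (reflect across h@8): 4 holes -> [(1, 5), (6, 5), (9, 5), (14, 5)]
Unfold 3 (reflect across v@5): 8 holes -> [(1, 4), (1, 5), (6, 4), (6, 5), (9, 4), (9, 5), (14, 4), (14, 5)]
Unfold 4 (reflect across v@6): 16 holes -> [(1, 4), (1, 5), (1, 6), (1, 7), (6, 4), (6, 5), (6, 6), (6, 7), (9, 4), (9, 5), (9, 6), (9, 7), (14, 4), (14, 5), (14, 6), (14, 7)]
Unfold 5 (reflect across v@4): 32 holes -> [(1, 0), (1, 1), (1, 2), (1, 3), (1, 4), (1, 5), (1, 6), (1, 7), (6, 0), (6, 1), (6, 2), (6, 3), (6, 4), (6, 5), (6, 6), (6, 7), (9, 0), (9, 1), (9, 2), (9, 3), (9, 4), (9, 5), (9, 6), (9, 7), (14, 0), (14, 1), (14, 2), (14, 3), (14, 4), (14, 5), (14, 6), (14, 7)]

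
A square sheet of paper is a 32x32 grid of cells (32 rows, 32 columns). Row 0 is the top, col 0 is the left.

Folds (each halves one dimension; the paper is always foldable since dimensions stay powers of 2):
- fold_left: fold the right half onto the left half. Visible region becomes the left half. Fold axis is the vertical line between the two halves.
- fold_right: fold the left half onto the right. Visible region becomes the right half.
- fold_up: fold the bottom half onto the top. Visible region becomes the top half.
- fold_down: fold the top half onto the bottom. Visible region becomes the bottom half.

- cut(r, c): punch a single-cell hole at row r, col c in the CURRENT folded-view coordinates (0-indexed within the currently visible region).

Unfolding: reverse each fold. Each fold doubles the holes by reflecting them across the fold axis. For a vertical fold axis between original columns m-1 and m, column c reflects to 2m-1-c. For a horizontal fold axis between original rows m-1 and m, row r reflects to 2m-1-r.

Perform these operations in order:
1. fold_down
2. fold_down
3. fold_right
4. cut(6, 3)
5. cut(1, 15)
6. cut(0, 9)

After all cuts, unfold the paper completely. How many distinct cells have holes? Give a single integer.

Answer: 24

Derivation:
Op 1 fold_down: fold axis h@16; visible region now rows[16,32) x cols[0,32) = 16x32
Op 2 fold_down: fold axis h@24; visible region now rows[24,32) x cols[0,32) = 8x32
Op 3 fold_right: fold axis v@16; visible region now rows[24,32) x cols[16,32) = 8x16
Op 4 cut(6, 3): punch at orig (30,19); cuts so far [(30, 19)]; region rows[24,32) x cols[16,32) = 8x16
Op 5 cut(1, 15): punch at orig (25,31); cuts so far [(25, 31), (30, 19)]; region rows[24,32) x cols[16,32) = 8x16
Op 6 cut(0, 9): punch at orig (24,25); cuts so far [(24, 25), (25, 31), (30, 19)]; region rows[24,32) x cols[16,32) = 8x16
Unfold 1 (reflect across v@16): 6 holes -> [(24, 6), (24, 25), (25, 0), (25, 31), (30, 12), (30, 19)]
Unfold 2 (reflect across h@24): 12 holes -> [(17, 12), (17, 19), (22, 0), (22, 31), (23, 6), (23, 25), (24, 6), (24, 25), (25, 0), (25, 31), (30, 12), (30, 19)]
Unfold 3 (reflect across h@16): 24 holes -> [(1, 12), (1, 19), (6, 0), (6, 31), (7, 6), (7, 25), (8, 6), (8, 25), (9, 0), (9, 31), (14, 12), (14, 19), (17, 12), (17, 19), (22, 0), (22, 31), (23, 6), (23, 25), (24, 6), (24, 25), (25, 0), (25, 31), (30, 12), (30, 19)]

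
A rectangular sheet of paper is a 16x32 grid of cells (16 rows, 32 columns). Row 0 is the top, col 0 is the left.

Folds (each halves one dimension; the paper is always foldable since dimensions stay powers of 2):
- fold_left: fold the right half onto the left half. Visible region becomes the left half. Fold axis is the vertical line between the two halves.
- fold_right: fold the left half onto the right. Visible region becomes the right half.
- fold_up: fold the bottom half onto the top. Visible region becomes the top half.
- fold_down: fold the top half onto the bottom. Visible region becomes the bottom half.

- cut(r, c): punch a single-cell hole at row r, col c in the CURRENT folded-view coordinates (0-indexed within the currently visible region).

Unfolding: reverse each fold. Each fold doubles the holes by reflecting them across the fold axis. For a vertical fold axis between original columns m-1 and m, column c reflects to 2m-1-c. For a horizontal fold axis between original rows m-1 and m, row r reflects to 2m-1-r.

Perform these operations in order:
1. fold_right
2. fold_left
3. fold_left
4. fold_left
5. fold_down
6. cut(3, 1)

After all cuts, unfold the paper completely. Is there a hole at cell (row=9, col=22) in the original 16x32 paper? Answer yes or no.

Answer: no

Derivation:
Op 1 fold_right: fold axis v@16; visible region now rows[0,16) x cols[16,32) = 16x16
Op 2 fold_left: fold axis v@24; visible region now rows[0,16) x cols[16,24) = 16x8
Op 3 fold_left: fold axis v@20; visible region now rows[0,16) x cols[16,20) = 16x4
Op 4 fold_left: fold axis v@18; visible region now rows[0,16) x cols[16,18) = 16x2
Op 5 fold_down: fold axis h@8; visible region now rows[8,16) x cols[16,18) = 8x2
Op 6 cut(3, 1): punch at orig (11,17); cuts so far [(11, 17)]; region rows[8,16) x cols[16,18) = 8x2
Unfold 1 (reflect across h@8): 2 holes -> [(4, 17), (11, 17)]
Unfold 2 (reflect across v@18): 4 holes -> [(4, 17), (4, 18), (11, 17), (11, 18)]
Unfold 3 (reflect across v@20): 8 holes -> [(4, 17), (4, 18), (4, 21), (4, 22), (11, 17), (11, 18), (11, 21), (11, 22)]
Unfold 4 (reflect across v@24): 16 holes -> [(4, 17), (4, 18), (4, 21), (4, 22), (4, 25), (4, 26), (4, 29), (4, 30), (11, 17), (11, 18), (11, 21), (11, 22), (11, 25), (11, 26), (11, 29), (11, 30)]
Unfold 5 (reflect across v@16): 32 holes -> [(4, 1), (4, 2), (4, 5), (4, 6), (4, 9), (4, 10), (4, 13), (4, 14), (4, 17), (4, 18), (4, 21), (4, 22), (4, 25), (4, 26), (4, 29), (4, 30), (11, 1), (11, 2), (11, 5), (11, 6), (11, 9), (11, 10), (11, 13), (11, 14), (11, 17), (11, 18), (11, 21), (11, 22), (11, 25), (11, 26), (11, 29), (11, 30)]
Holes: [(4, 1), (4, 2), (4, 5), (4, 6), (4, 9), (4, 10), (4, 13), (4, 14), (4, 17), (4, 18), (4, 21), (4, 22), (4, 25), (4, 26), (4, 29), (4, 30), (11, 1), (11, 2), (11, 5), (11, 6), (11, 9), (11, 10), (11, 13), (11, 14), (11, 17), (11, 18), (11, 21), (11, 22), (11, 25), (11, 26), (11, 29), (11, 30)]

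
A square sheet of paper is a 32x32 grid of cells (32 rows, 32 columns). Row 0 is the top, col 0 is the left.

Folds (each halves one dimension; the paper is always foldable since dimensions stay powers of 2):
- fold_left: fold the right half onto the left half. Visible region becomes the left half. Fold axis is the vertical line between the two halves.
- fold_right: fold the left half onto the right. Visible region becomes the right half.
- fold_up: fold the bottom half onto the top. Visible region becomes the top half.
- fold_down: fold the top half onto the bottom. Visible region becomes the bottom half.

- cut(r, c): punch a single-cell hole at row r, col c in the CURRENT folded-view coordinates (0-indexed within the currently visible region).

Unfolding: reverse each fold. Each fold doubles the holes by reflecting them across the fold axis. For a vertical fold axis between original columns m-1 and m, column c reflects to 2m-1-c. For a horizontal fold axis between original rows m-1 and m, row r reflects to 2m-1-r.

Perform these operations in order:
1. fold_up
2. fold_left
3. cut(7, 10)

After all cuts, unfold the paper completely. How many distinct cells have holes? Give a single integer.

Answer: 4

Derivation:
Op 1 fold_up: fold axis h@16; visible region now rows[0,16) x cols[0,32) = 16x32
Op 2 fold_left: fold axis v@16; visible region now rows[0,16) x cols[0,16) = 16x16
Op 3 cut(7, 10): punch at orig (7,10); cuts so far [(7, 10)]; region rows[0,16) x cols[0,16) = 16x16
Unfold 1 (reflect across v@16): 2 holes -> [(7, 10), (7, 21)]
Unfold 2 (reflect across h@16): 4 holes -> [(7, 10), (7, 21), (24, 10), (24, 21)]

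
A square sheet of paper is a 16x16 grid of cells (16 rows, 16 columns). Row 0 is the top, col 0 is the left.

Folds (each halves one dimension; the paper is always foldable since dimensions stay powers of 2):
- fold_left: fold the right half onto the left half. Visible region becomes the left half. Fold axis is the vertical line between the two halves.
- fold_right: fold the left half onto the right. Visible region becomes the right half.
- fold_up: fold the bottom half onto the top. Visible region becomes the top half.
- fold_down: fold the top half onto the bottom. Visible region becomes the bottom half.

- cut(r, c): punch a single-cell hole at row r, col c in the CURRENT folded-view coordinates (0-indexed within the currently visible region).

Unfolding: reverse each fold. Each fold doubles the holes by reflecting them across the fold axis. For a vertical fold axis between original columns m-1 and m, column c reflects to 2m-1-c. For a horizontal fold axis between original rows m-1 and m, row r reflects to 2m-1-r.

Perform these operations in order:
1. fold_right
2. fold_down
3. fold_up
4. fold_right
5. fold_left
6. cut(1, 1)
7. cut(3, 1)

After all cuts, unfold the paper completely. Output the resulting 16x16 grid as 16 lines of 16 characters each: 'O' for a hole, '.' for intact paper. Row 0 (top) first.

Op 1 fold_right: fold axis v@8; visible region now rows[0,16) x cols[8,16) = 16x8
Op 2 fold_down: fold axis h@8; visible region now rows[8,16) x cols[8,16) = 8x8
Op 3 fold_up: fold axis h@12; visible region now rows[8,12) x cols[8,16) = 4x8
Op 4 fold_right: fold axis v@12; visible region now rows[8,12) x cols[12,16) = 4x4
Op 5 fold_left: fold axis v@14; visible region now rows[8,12) x cols[12,14) = 4x2
Op 6 cut(1, 1): punch at orig (9,13); cuts so far [(9, 13)]; region rows[8,12) x cols[12,14) = 4x2
Op 7 cut(3, 1): punch at orig (11,13); cuts so far [(9, 13), (11, 13)]; region rows[8,12) x cols[12,14) = 4x2
Unfold 1 (reflect across v@14): 4 holes -> [(9, 13), (9, 14), (11, 13), (11, 14)]
Unfold 2 (reflect across v@12): 8 holes -> [(9, 9), (9, 10), (9, 13), (9, 14), (11, 9), (11, 10), (11, 13), (11, 14)]
Unfold 3 (reflect across h@12): 16 holes -> [(9, 9), (9, 10), (9, 13), (9, 14), (11, 9), (11, 10), (11, 13), (11, 14), (12, 9), (12, 10), (12, 13), (12, 14), (14, 9), (14, 10), (14, 13), (14, 14)]
Unfold 4 (reflect across h@8): 32 holes -> [(1, 9), (1, 10), (1, 13), (1, 14), (3, 9), (3, 10), (3, 13), (3, 14), (4, 9), (4, 10), (4, 13), (4, 14), (6, 9), (6, 10), (6, 13), (6, 14), (9, 9), (9, 10), (9, 13), (9, 14), (11, 9), (11, 10), (11, 13), (11, 14), (12, 9), (12, 10), (12, 13), (12, 14), (14, 9), (14, 10), (14, 13), (14, 14)]
Unfold 5 (reflect across v@8): 64 holes -> [(1, 1), (1, 2), (1, 5), (1, 6), (1, 9), (1, 10), (1, 13), (1, 14), (3, 1), (3, 2), (3, 5), (3, 6), (3, 9), (3, 10), (3, 13), (3, 14), (4, 1), (4, 2), (4, 5), (4, 6), (4, 9), (4, 10), (4, 13), (4, 14), (6, 1), (6, 2), (6, 5), (6, 6), (6, 9), (6, 10), (6, 13), (6, 14), (9, 1), (9, 2), (9, 5), (9, 6), (9, 9), (9, 10), (9, 13), (9, 14), (11, 1), (11, 2), (11, 5), (11, 6), (11, 9), (11, 10), (11, 13), (11, 14), (12, 1), (12, 2), (12, 5), (12, 6), (12, 9), (12, 10), (12, 13), (12, 14), (14, 1), (14, 2), (14, 5), (14, 6), (14, 9), (14, 10), (14, 13), (14, 14)]

Answer: ................
.OO..OO..OO..OO.
................
.OO..OO..OO..OO.
.OO..OO..OO..OO.
................
.OO..OO..OO..OO.
................
................
.OO..OO..OO..OO.
................
.OO..OO..OO..OO.
.OO..OO..OO..OO.
................
.OO..OO..OO..OO.
................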